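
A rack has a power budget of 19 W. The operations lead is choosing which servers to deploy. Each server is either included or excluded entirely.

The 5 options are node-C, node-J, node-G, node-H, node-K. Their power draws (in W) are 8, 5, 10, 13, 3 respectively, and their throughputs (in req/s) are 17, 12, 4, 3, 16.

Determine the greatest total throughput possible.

Allowing fractional choices, the relaxed optimum would be about 46.2, but servers are indivisible.
node-C + node-J + node-K: power draw 8 + 5 + 3 = 16 ≤ 19, throughput 17 + 12 + 16 = 45.
node-C + node-K: power draw 8 + 3 = 11 ≤ 19, throughput 17 + 16 = 33.
node-J + node-G + node-K: power draw 5 + 10 + 3 = 18 ≤ 19, throughput 12 + 4 + 16 = 32.
Best is node-C, node-J, and node-K with total throughput 45.

45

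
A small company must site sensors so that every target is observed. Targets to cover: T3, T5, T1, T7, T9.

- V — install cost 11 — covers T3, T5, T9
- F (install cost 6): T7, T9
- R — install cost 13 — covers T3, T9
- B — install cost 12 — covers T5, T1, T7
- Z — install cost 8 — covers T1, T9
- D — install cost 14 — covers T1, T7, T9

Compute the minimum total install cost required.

The greedy cost-per-new-target heuristic would pick F, V, and Z for 25, but a cheaper cover exists.
Choose V and B: together they cover T3, T5, T1, T7, T9 — every target.
Total install cost: 11 + 12 = 23.
No cover costs less than 23.

23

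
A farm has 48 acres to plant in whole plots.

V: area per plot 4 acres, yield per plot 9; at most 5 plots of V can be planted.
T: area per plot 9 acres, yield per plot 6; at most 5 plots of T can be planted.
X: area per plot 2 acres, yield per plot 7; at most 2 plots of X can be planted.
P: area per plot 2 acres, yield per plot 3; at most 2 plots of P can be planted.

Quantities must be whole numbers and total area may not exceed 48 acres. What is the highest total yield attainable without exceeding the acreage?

77

X has the best ratio (7/2); taking only X gives at most 2×7 = 14 (stopped by the supply cap of 2).
Mixing does better — 5×V, 2×T, 2×X, and 2×P: area 46 ≤ 48, yield 5·9 + 2·6 + 2·7 + 2·3 = 77.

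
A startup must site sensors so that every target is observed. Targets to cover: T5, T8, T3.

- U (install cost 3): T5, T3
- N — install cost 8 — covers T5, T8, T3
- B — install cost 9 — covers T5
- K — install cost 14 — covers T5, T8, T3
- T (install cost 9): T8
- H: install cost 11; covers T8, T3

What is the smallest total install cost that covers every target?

N alone covers T5, T8, T3 — every target.
Total install cost: 8.

8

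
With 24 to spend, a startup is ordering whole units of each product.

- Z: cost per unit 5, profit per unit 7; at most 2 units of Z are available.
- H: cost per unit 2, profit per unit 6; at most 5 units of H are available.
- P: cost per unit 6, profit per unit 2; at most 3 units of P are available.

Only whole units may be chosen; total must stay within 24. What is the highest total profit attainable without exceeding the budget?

44

Take 2×Z and 5×H: cost 20 ≤ 24, profit 2·7 + 5·6 = 44.
H has the best ratio (6/2) and is taken to its limit of 5; remaining capacity is filled optimally with the others.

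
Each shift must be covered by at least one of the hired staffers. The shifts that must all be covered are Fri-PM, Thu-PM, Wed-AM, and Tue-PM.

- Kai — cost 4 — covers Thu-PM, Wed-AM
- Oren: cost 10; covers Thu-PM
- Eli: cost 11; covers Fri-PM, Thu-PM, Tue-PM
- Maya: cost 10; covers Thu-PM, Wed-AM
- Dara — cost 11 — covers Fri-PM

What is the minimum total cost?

15

Choose Kai and Eli: together they cover Fri-PM, Thu-PM, Wed-AM, Tue-PM — every shift.
Total cost: 4 + 11 = 15.
No cover costs less than 15.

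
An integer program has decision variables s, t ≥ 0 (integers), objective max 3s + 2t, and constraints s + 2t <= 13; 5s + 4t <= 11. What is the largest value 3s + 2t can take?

(s,t)=(2,0): 1·2+2·0=2≤13, 5·2+4·0=10≤11, objective 6.
(s,t)=(1,1): 1·1+2·1=3≤13, 5·1+4·1=9≤11, objective 5.
(s,t)=(1,0): 1·1+2·0=1≤13, 5·1+4·0=5≤11, objective 3.
No feasible integer point exceeds 6.

6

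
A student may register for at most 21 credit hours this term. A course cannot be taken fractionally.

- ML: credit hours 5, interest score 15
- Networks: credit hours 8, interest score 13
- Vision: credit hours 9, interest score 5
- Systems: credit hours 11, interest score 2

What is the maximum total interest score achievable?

Allowing fractional choices, the relaxed optimum would be about 32.4, but courses are indivisible.
ML + Networks: credit hours 5 + 8 = 13 ≤ 21, interest score 15 + 13 = 28.
Networks + Vision: credit hours 8 + 9 = 17 ≤ 21, interest score 13 + 5 = 18.
ML + Vision: credit hours 5 + 9 = 14 ≤ 21, interest score 15 + 5 = 20.
Best is ML and Networks with total interest score 28.

28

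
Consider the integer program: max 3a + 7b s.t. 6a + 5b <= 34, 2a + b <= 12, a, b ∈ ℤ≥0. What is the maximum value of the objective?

(a,b)=(0,6): 6·0+5·6=30≤34, 2·0+1·6=6≤12, objective 42.
(a,b)=(1,5): 6·1+5·5=31≤34, 2·1+1·5=7≤12, objective 38.
(a,b)=(0,5): 6·0+5·5=25≤34, 2·0+1·5=5≤12, objective 35.
No feasible integer point exceeds 42.

42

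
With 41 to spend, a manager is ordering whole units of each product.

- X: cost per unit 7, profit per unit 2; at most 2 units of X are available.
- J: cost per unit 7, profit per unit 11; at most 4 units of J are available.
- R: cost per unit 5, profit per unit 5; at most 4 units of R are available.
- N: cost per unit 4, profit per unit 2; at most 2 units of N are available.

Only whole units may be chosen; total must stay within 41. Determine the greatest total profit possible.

54

J has the best ratio (11/7); taking only J gives at most 4×11 = 44 (stopped by the supply cap of 4).
Mixing does better — 4×J and 2×R: cost 38 ≤ 41, profit 4·11 + 2·5 = 54.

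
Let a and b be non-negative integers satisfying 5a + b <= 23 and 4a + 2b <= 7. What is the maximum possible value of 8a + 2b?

10

The continuous relaxation peaks at (1.75, 0) with value 14.00; rounding to a feasible lattice point costs some objective.
(a,b)=(1,1): 5·1+1·1=6≤23, 4·1+2·1=6≤7, objective 10.
(a,b)=(1,0): 5·1+1·0=5≤23, 4·1+2·0=4≤7, objective 8.
(a,b)=(0,2): 5·0+1·2=2≤23, 4·0+2·2=4≤7, objective 4.
(a,b)=(0,1): 5·0+1·1=1≤23, 4·0+2·1=2≤7, objective 2.
No feasible integer point exceeds 10.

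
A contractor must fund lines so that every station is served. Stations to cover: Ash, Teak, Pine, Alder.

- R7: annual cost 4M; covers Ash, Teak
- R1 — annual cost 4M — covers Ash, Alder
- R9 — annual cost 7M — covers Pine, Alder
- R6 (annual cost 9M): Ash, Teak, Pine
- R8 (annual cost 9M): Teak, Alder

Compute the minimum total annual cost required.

Choose R7 and R9: together they cover Ash, Teak, Pine, Alder — every station.
Total annual cost: 4 + 7 = 11.

11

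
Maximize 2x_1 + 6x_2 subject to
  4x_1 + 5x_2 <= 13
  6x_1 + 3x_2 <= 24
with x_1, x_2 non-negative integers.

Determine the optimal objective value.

12

The continuous relaxation peaks at (0, 2.6) with value 15.60; rounding to a feasible lattice point costs some objective.
(x_1,x_2)=(0,2): 4·0+5·2=10≤13, 6·0+3·2=6≤24, objective 12.
(x_1,x_2)=(1,1): 4·1+5·1=9≤13, 6·1+3·1=9≤24, objective 8.
(x_1,x_2)=(0,1): 4·0+5·1=5≤13, 6·0+3·1=3≤24, objective 6.
The best lattice point is (0,2), giving 12.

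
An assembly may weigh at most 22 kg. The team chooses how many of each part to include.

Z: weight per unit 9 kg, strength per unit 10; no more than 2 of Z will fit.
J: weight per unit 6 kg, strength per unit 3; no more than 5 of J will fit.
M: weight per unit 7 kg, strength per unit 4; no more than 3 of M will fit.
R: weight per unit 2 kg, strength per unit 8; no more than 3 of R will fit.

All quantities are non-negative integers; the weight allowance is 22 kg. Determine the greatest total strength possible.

38

R has the best ratio (8/2); taking only R gives at most 3×8 = 24 (stopped by the supply cap of 3).
Mixing does better — 1×Z, 1×M, and 3×R: weight 22 ≤ 22, strength 1·10 + 1·4 + 3·8 = 38.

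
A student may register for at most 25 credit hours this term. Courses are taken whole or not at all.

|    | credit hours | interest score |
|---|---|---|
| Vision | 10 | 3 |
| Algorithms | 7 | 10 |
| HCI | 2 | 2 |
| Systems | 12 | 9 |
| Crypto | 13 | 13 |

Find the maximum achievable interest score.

25

Treat it as a binary knapsack problem.
Allowing fractional choices, the relaxed optimum would be about 27.2, but courses are indivisible.
Systems + Crypto: credit hours 12 + 13 = 25 ≤ 25, interest score 9 + 13 = 22.
Algorithms + Crypto: credit hours 7 + 13 = 20 ≤ 25, interest score 10 + 13 = 23.
Algorithms + HCI + Crypto: credit hours 7 + 2 + 13 = 22 ≤ 25, interest score 10 + 2 + 13 = 25.
Best is Algorithms, HCI, and Crypto with total interest score 25.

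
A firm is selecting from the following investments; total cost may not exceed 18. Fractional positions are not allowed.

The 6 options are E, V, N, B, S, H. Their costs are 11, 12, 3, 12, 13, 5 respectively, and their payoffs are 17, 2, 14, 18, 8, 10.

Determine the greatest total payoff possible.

32

Allowing fractional choices, the relaxed optimum would be about 39.5, but investments are indivisible.
N + B: cost 3 + 12 = 15 ≤ 18, payoff 14 + 18 = 32.
E + N: cost 11 + 3 = 14 ≤ 18, payoff 17 + 14 = 31.
Best is N and B with total payoff 32.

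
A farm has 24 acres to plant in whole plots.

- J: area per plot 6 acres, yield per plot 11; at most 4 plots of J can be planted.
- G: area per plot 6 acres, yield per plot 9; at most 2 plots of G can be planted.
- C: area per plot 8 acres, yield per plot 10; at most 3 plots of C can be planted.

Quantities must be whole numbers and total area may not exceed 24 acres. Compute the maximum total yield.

J has the best ratio (11/6); taking only J gives at most 4×11 = 44 (stopped by the area limit).
Optimal: 4×J: area 24 ≤ 24, yield 4·11 = 44.

44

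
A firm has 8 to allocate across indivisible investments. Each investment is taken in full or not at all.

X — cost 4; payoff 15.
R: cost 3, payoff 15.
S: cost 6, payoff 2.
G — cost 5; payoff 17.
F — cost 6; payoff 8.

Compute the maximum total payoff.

32

This is an integer program with binary decision variables.
X + R: cost 4 + 3 = 7 ≤ 8, payoff 15 + 15 = 30.
G: cost 5 ≤ 8, payoff 17.
R + G: cost 3 + 5 = 8 ≤ 8, payoff 15 + 17 = 32.
Best is R and G with total payoff 32.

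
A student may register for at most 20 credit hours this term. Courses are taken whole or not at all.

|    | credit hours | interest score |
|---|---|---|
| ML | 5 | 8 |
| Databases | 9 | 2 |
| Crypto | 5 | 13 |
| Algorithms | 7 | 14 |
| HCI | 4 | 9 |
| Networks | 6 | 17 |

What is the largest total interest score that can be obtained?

Allowing fractional choices, the relaxed optimum would be about 49.0, but courses are indivisible.
Algorithms + HCI + Networks: credit hours 7 + 4 + 6 = 17 ≤ 20, interest score 14 + 9 + 17 = 40.
ML + Crypto + HCI + Networks: credit hours 5 + 5 + 4 + 6 = 20 ≤ 20, interest score 8 + 13 + 9 + 17 = 47.
Crypto + Algorithms + Networks: credit hours 5 + 7 + 6 = 18 ≤ 20, interest score 13 + 14 + 17 = 44.
Best is ML, Crypto, HCI, and Networks with total interest score 47.

47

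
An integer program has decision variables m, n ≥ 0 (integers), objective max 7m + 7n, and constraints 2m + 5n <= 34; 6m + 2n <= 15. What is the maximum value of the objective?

42

(m,n)=(0,6) is feasible, giving 42.
(m,n)=(0,5) is feasible, giving 35.
No feasible integer point exceeds 42.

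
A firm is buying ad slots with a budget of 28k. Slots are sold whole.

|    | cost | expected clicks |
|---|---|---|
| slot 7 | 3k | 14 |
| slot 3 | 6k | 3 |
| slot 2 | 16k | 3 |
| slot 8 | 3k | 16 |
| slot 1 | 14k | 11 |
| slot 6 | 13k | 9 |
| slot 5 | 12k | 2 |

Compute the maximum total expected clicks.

Allowing fractional choices, the relaxed optimum would be about 46.5, but ad slots are indivisible.
slot 7 + slot 3 + slot 8 + slot 1: cost 3 + 6 + 3 + 14 = 26 ≤ 28, expected clicks 14 + 3 + 16 + 11 = 44.
slot 7 + slot 3 + slot 8 + slot 6: cost 3 + 6 + 3 + 13 = 25 ≤ 28, expected clicks 14 + 3 + 16 + 9 = 42.
slot 7 + slot 8 + slot 1: cost 3 + 3 + 14 = 20 ≤ 28, expected clicks 14 + 16 + 11 = 41.
Best is slot 7, slot 3, slot 8, and slot 1 with total expected clicks 44.

44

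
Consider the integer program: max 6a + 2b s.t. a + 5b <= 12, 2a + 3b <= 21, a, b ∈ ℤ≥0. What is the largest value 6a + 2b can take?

60

(a,b)=(10,0) is feasible, giving 60.
(a,b)=(9,0) is feasible, giving 54.
Maximum is 60 at (a,b)=(10,0).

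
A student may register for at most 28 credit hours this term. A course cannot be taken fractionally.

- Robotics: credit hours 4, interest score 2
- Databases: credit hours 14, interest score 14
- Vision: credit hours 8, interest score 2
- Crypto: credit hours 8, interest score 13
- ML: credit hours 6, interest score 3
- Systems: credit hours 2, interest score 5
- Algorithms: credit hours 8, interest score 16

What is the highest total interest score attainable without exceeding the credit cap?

Take Robotics, Crypto, ML, Systems, and Algorithms: credit hours 4 + 8 + 6 + 2 + 8 = 28 ≤ 28, interest score 2 + 13 + 3 + 5 + 16 = 39.
No other feasible combination does better.

39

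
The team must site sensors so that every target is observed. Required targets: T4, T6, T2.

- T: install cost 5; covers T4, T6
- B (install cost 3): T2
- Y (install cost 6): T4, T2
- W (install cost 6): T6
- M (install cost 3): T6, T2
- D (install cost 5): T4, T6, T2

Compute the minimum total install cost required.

The greedy cost-per-new-target heuristic would pick M and T for 8, but a cheaper cover exists.
D alone covers T4, T6, T2 — every target.
Total install cost: 5.
No cover costs less than 5.

5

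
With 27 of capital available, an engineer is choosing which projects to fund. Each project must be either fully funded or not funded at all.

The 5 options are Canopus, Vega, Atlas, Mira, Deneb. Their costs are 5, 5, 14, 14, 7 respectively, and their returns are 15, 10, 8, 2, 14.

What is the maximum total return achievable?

39

Treat it as a binary knapsack problem.
Allowing fractional choices, the relaxed optimum would be about 44.7, but projects are indivisible.
Canopus + Atlas + Deneb: cost 5 + 14 + 7 = 26 ≤ 27, return 15 + 8 + 14 = 37.
Canopus + Vega + Deneb: cost 5 + 5 + 7 = 17 ≤ 27, return 15 + 10 + 14 = 39.
Canopus + Vega + Atlas: cost 5 + 5 + 14 = 24 ≤ 27, return 15 + 10 + 8 = 33.
Best is Canopus, Vega, and Deneb with total return 39.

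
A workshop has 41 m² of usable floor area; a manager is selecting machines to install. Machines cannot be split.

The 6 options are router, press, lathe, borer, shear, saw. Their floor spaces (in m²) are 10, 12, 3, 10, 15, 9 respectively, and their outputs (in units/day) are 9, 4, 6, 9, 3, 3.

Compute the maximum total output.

Take router, press, lathe, and borer: floor space 10 + 12 + 3 + 10 = 35 ≤ 41, output 9 + 4 + 6 + 9 = 28.
No other feasible combination does better.

28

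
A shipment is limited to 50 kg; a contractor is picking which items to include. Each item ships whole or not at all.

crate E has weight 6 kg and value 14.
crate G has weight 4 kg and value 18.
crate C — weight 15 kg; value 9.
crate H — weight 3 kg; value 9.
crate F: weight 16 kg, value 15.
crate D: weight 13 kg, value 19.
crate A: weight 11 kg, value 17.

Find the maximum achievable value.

Allowing fractional choices, the relaxed optimum would be about 89.2, but items are indivisible.
crate G + crate H + crate F + crate D + crate A: weight 4 + 3 + 16 + 13 + 11 = 47 ≤ 50, value 18 + 9 + 15 + 19 + 17 = 78.
crate E + crate G + crate H + crate D + crate A: weight 6 + 4 + 3 + 13 + 11 = 37 ≤ 50, value 14 + 18 + 9 + 19 + 17 = 77.
crate E + crate G + crate F + crate D + crate A: weight 6 + 4 + 16 + 13 + 11 = 50 ≤ 50, value 14 + 18 + 15 + 19 + 17 = 83.
Best is crate E, crate G, crate F, crate D, and crate A with total value 83.

83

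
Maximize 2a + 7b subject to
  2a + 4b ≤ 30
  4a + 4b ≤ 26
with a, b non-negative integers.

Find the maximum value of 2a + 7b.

42

The continuous relaxation peaks at (0, 6.5) with value 45.50; rounding to a feasible lattice point costs some objective.
(a,b)=(0,6): 2·0+4·6=24≤30, 4·0+4·6=24≤26, objective 42.
(a,b)=(1,5): 2·1+4·5=22≤30, 4·1+4·5=24≤26, objective 37.
Maximum is 42 at (a,b)=(0,6).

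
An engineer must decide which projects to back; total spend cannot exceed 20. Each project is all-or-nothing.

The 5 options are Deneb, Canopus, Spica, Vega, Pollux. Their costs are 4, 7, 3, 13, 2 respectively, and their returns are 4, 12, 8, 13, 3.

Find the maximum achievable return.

27

This is an integer program with binary decision variables.
Allowing fractional choices, the relaxed optimum would be about 31.0, but projects are indivisible.
Deneb + Canopus + Spica + Pollux: cost 4 + 7 + 3 + 2 = 16 ≤ 20, return 4 + 12 + 8 + 3 = 27.
Canopus + Vega: cost 7 + 13 = 20 ≤ 20, return 12 + 13 = 25.
Deneb + Spica + Vega: cost 4 + 3 + 13 = 20 ≤ 20, return 4 + 8 + 13 = 25.
Best is Deneb, Canopus, Spica, and Pollux with total return 27.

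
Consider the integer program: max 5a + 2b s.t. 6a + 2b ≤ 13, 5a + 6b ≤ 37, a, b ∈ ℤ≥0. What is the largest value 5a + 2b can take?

12

Relaxing integrality, the LP optimum is 12.85 at (a,b) = (0.154, 6.04), which is not an integer point.
(a,b)=(0,6): 6·0+2·6=12≤13, 5·0+6·6=36≤37, objective 12.
(a,b)=(0,5): 6·0+2·5=10≤13, 5·0+6·5=30≤37, objective 10.
Maximum is 12 at (a,b)=(0,6).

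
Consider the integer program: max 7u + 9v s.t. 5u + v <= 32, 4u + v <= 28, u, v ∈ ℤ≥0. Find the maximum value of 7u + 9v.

252

(u,v)=(0,28): 5·0+1·28=28≤32, 4·0+1·28=28≤28, objective 252.
(u,v)=(0,27): 5·0+1·27=27≤32, 4·0+1·27=27≤28, objective 243.
No feasible integer point exceeds 252.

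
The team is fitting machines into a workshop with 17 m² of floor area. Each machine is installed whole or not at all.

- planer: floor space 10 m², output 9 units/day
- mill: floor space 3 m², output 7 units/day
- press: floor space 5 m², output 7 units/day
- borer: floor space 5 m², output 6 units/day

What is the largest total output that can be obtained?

20

Allowing fractional choices, the relaxed optimum would be about 23.6, but machines are indivisible.
planer + mill: floor space 10 + 3 = 13 ≤ 17, output 9 + 7 = 16.
mill + press + borer: floor space 3 + 5 + 5 = 13 ≤ 17, output 7 + 7 + 6 = 20.
planer + press: floor space 10 + 5 = 15 ≤ 17, output 9 + 7 = 16.
Best is mill, press, and borer with total output 20.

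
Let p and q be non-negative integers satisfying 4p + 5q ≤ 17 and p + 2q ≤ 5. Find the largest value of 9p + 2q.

(p,q)=(4,0): 4·4+5·0=16≤17, 1·4+2·0=4≤5, objective 36.
(p,q)=(3,1): 4·3+5·1=17≤17, 1·3+2·1=5≤5, objective 29.
(p,q)=(3,0): 4·3+5·0=12≤17, 1·3+2·0=3≤5, objective 27.
The best lattice point is (4,0), giving 36.

36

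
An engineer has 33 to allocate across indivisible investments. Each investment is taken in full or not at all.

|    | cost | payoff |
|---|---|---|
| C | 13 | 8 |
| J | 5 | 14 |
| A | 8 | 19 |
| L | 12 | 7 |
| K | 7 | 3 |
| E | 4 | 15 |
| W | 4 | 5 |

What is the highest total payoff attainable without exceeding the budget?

Allowing fractional choices, the relaxed optimum would be about 60.4, but investments are indivisible.
J + A + L + E + W: cost 5 + 8 + 12 + 4 + 4 = 33 ≤ 33, payoff 14 + 19 + 7 + 15 + 5 = 60.
C + J + A + E: cost 13 + 5 + 8 + 4 = 30 ≤ 33, payoff 8 + 14 + 19 + 15 = 56.
J + A + K + E + W: cost 5 + 8 + 7 + 4 + 4 = 28 ≤ 33, payoff 14 + 19 + 3 + 15 + 5 = 56.
Best is J, A, L, E, and W with total payoff 60.

60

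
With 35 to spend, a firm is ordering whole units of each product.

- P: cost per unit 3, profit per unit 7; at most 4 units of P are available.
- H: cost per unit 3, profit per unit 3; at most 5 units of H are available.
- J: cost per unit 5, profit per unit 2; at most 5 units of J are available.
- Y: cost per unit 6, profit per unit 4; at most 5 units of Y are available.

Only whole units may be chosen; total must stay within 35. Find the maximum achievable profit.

4×P, 5×H, and 1×Y: cost 33 ≤ 35, profit 4·7 + 5·3 + 1·4 = 47.
4×P, 4×H, 1×J, and 1×Y: cost 35 ≤ 35, profit 4·7 + 4·3 + 1·2 + 1·4 = 46.
Best is 47.

47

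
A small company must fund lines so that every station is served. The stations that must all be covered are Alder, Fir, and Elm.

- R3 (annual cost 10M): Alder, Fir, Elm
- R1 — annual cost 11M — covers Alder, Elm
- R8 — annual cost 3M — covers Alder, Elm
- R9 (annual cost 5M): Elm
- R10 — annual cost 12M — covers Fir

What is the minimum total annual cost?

10

This is an integer covering problem.
R3 alone covers Alder, Fir, Elm — every station.
Total annual cost: 10.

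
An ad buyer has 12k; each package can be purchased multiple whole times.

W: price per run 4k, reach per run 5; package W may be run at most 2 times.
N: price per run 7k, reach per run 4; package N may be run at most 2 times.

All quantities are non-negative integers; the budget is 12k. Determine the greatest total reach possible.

This is a bounded integer knapsack.
2×W: price 8 ≤ 12, reach 2·5 = 10.
1×W and 1×N: price 11 ≤ 12, reach 1·5 + 1·4 = 9.
Best is 10.

10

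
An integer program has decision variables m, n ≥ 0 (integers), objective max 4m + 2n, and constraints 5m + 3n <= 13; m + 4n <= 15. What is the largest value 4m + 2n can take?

10

Relaxing integrality, the LP optimum is 10.40 at (m,n) = (2.6, 0), which is not an integer point.
(m,n)=(2,1): 5·2+3·1=13≤13, 1·2+4·1=6≤15, objective 10.
(m,n)=(1,2): 5·1+3·2=11≤13, 1·1+4·2=9≤15, objective 8.
(m,n)=(2,0): 5·2+3·0=10≤13, 1·2+4·0=2≤15, objective 8.
Maximum is 10 at (m,n)=(2,1).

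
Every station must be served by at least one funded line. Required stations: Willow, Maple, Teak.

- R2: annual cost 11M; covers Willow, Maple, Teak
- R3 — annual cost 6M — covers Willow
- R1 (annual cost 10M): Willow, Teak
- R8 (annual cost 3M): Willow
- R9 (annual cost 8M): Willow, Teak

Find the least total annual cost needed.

11

This is a weighted set-cover instance.
R2 alone covers Willow, Maple, Teak — every station.
Total annual cost: 11.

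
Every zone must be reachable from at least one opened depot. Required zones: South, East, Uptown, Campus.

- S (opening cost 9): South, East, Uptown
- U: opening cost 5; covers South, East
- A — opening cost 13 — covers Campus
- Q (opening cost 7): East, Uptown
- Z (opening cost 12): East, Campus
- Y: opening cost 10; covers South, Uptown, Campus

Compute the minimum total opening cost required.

This is a weighted set-cover instance.
Choose U and Y: together they cover South, East, Uptown, Campus — every zone.
Total opening cost: 5 + 10 = 15.
No cover costs less than 15.

15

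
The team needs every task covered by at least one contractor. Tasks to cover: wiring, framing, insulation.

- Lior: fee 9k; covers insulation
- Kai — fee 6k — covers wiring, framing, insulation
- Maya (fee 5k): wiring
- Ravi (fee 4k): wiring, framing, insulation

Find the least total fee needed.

4

Ravi alone covers wiring, framing, insulation — every task.
Total fee: 4.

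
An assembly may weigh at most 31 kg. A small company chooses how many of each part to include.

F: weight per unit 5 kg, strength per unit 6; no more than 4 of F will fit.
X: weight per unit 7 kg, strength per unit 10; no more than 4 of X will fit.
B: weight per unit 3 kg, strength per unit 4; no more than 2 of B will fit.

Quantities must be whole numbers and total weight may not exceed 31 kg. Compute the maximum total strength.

44

This is a bounded integer knapsack.
Take 4×X and 1×B: weight 31 ≤ 31, strength 4·10 + 1·4 = 44.
X has the best ratio (10/7) and is taken to its limit of 4; remaining capacity is filled optimally with the others.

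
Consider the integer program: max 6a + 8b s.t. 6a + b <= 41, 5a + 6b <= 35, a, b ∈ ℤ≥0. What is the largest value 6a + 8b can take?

(a,b)=(1,5): 6·1+1·5=11≤41, 5·1+6·5=35≤35, objective 46.
(a,b)=(2,4): 6·2+1·4=16≤41, 5·2+6·4=34≤35, objective 44.
(a,b)=(0,5): 6·0+1·5=5≤41, 5·0+6·5=30≤35, objective 40.
(a,b)=(1,4): 6·1+1·4=10≤41, 5·1+6·4=29≤35, objective 38.
Maximum is 46 at (a,b)=(1,5).

46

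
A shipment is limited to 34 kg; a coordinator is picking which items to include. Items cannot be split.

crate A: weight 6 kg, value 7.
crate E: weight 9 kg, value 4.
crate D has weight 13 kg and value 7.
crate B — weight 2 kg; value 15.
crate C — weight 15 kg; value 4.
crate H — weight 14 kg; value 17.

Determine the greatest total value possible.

Take crate A, crate E, crate B, and crate H: weight 6 + 9 + 2 + 14 = 31 ≤ 34, value 7 + 4 + 15 + 17 = 43.
No other feasible combination does better.

43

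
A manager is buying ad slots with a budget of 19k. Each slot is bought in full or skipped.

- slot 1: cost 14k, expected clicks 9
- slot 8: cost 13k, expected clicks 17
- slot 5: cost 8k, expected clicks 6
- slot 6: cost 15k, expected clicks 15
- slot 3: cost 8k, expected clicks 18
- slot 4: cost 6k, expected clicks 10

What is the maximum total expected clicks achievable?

Take slot 3 and slot 4: cost 8 + 6 = 14 ≤ 19, expected clicks 18 + 10 = 28.
No other feasible combination does better.

28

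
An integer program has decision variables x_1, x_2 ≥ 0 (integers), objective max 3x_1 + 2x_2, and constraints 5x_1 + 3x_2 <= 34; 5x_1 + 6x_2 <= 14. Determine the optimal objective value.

6

Relaxing integrality, the LP optimum is 8.40 at (x_1,x_2) = (2.8, 0), which is not an integer point.
(x_1,x_2)=(2,0) is feasible, giving 6.
(x_1,x_2)=(1,1) is feasible, giving 5.
(x_1,x_2)=(1,0) is feasible, giving 3.
The best lattice point is (2,0), giving 6.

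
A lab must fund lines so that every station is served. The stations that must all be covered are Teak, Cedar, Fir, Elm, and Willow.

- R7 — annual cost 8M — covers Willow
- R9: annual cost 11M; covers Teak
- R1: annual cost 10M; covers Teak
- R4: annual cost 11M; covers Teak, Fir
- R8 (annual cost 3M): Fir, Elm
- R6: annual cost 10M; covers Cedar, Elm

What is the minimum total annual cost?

29

The greedy cost-per-new-station heuristic would pick R8, R7, R1, and R6 for 31, but a cheaper cover exists.
Choose R7, R4, and R6: together they cover Teak, Cedar, Fir, Elm, Willow — every station.
Total annual cost: 8 + 11 + 10 = 29.
No cover costs less than 29.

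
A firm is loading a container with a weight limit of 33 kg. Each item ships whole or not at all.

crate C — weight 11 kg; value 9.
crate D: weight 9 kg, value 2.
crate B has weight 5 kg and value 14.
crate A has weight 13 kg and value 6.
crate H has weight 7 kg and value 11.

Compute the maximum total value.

36

crate C + crate B + crate H: weight 11 + 5 + 7 = 23 ≤ 33, value 9 + 14 + 11 = 34.
crate C + crate D + crate B + crate H: weight 11 + 9 + 5 + 7 = 32 ≤ 33, value 9 + 2 + 14 + 11 = 36.
crate B + crate A + crate H: weight 5 + 13 + 7 = 25 ≤ 33, value 14 + 6 + 11 = 31.
Best is crate C, crate D, crate B, and crate H with total value 36.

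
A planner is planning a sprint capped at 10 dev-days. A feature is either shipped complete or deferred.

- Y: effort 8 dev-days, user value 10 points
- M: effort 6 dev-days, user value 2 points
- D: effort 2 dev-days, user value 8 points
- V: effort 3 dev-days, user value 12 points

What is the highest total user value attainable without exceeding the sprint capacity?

Allowing fractional choices, the relaxed optimum would be about 26.2, but features are indivisible.
D + V: effort 2 + 3 = 5 ≤ 10, user value 8 + 12 = 20.
Y + D: effort 8 + 2 = 10 ≤ 10, user value 10 + 8 = 18.
M + V: effort 6 + 3 = 9 ≤ 10, user value 2 + 12 = 14.
Best is D and V with total user value 20.

20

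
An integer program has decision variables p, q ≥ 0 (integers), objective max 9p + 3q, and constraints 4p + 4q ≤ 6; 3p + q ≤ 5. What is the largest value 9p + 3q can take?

The continuous relaxation peaks at (1.5, 0) with value 13.50; rounding to a feasible lattice point costs some objective.
(p,q)=(1,0) is feasible, giving 9.
(p,q)=(0,1) is feasible, giving 3.
(p,q)=(0,0) is feasible, giving 0.
The best lattice point is (1,0), giving 9.

9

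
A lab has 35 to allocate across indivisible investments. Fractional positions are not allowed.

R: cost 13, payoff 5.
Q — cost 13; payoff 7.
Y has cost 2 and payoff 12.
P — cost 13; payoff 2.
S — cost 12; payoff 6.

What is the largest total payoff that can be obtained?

Allowing fractional choices, the relaxed optimum would be about 28.1, but investments are indivisible.
Q + Y + S: cost 13 + 2 + 12 = 27 ≤ 35, payoff 7 + 12 + 6 = 25.
R + Q + Y: cost 13 + 13 + 2 = 28 ≤ 35, payoff 5 + 7 + 12 = 24.
R + Y + S: cost 13 + 2 + 12 = 27 ≤ 35, payoff 5 + 12 + 6 = 23.
Best is Q, Y, and S with total payoff 25.

25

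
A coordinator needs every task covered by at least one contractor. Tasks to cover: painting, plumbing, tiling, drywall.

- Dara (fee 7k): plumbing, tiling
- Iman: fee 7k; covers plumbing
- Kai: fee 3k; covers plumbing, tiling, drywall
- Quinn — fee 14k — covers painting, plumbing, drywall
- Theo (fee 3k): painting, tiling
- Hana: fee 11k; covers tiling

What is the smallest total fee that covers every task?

6

Choose Kai and Theo: together they cover painting, plumbing, tiling, drywall — every task.
Total fee: 3 + 3 = 6.
No cover costs less than 6.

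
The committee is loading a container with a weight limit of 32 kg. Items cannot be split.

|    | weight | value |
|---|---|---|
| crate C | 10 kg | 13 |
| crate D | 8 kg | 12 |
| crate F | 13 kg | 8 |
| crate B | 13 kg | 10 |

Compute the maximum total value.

35

This is an integer program with binary decision variables.
Allowing fractional choices, the relaxed optimum would be about 35.6, but items are indivisible.
crate C + crate D: weight 10 + 8 = 18 ≤ 32, value 13 + 12 = 25.
crate C + crate D + crate B: weight 10 + 8 + 13 = 31 ≤ 32, value 13 + 12 + 10 = 35.
crate C + crate D + crate F: weight 10 + 8 + 13 = 31 ≤ 32, value 13 + 12 + 8 = 33.
Best is crate C, crate D, and crate B with total value 35.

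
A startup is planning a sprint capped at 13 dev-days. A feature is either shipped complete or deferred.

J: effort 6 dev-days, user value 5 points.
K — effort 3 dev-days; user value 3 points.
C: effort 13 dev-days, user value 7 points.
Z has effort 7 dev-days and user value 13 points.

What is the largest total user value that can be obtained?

Take J and Z: effort 6 + 7 = 13 ≤ 13, user value 5 + 13 = 18.
No other feasible combination does better.

18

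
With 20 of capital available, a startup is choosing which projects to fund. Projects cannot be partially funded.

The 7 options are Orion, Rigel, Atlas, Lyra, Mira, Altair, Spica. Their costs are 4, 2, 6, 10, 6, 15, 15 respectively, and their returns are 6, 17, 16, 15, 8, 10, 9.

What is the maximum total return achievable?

48

Allowing fractional choices, the relaxed optimum would be about 51.0, but projects are indivisible.
Orion + Rigel + Atlas + Mira: cost 4 + 2 + 6 + 6 = 18 ≤ 20, return 6 + 17 + 16 + 8 = 47.
Rigel + Atlas + Lyra: cost 2 + 6 + 10 = 18 ≤ 20, return 17 + 16 + 15 = 48.
Rigel + Atlas + Mira: cost 2 + 6 + 6 = 14 ≤ 20, return 17 + 16 + 8 = 41.
Best is Rigel, Atlas, and Lyra with total return 48.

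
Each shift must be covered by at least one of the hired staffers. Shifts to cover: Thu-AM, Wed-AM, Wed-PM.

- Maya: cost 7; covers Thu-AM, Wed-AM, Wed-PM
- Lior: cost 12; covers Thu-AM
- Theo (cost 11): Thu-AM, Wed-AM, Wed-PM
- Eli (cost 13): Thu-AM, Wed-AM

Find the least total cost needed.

7

This is a weighted set-cover instance.
Maya alone covers Thu-AM, Wed-AM, Wed-PM — every shift.
Total cost: 7.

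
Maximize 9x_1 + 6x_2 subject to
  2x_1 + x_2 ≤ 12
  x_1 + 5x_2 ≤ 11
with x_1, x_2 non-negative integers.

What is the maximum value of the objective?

54

The continuous relaxation peaks at (5.44, 1.11) with value 55.67; rounding to a feasible lattice point costs some objective.
(x_1,x_2)=(6,0): 2·6+1·0=12≤12, 1·6+5·0=6≤11, objective 54.
(x_1,x_2)=(5,1): 2·5+1·1=11≤12, 1·5+5·1=10≤11, objective 51.
(x_1,x_2)=(5,0): 2·5+1·0=10≤12, 1·5+5·0=5≤11, objective 45.
No feasible integer point exceeds 54.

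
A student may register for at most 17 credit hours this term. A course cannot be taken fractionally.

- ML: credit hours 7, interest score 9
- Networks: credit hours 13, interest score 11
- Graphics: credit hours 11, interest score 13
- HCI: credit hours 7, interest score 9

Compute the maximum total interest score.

18

ML + HCI: credit hours 7 + 7 = 14 ≤ 17, interest score 9 + 9 = 18.
Graphics: credit hours 11 ≤ 17, interest score 13.
Networks: credit hours 13 ≤ 17, interest score 11.
Best is ML and HCI with total interest score 18.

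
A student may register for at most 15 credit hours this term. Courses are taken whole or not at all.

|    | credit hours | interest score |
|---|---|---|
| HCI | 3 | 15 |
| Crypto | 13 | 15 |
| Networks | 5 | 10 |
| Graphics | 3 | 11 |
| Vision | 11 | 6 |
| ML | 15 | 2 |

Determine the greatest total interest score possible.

This is a 0-1 knapsack instance.
Allowing fractional choices, the relaxed optimum would be about 40.6, but courses are indivisible.
HCI + Networks + Graphics: credit hours 3 + 5 + 3 = 11 ≤ 15, interest score 15 + 10 + 11 = 36.
HCI + Networks: credit hours 3 + 5 = 8 ≤ 15, interest score 15 + 10 = 25.
HCI + Graphics: credit hours 3 + 3 = 6 ≤ 15, interest score 15 + 11 = 26.
Best is HCI, Networks, and Graphics with total interest score 36.

36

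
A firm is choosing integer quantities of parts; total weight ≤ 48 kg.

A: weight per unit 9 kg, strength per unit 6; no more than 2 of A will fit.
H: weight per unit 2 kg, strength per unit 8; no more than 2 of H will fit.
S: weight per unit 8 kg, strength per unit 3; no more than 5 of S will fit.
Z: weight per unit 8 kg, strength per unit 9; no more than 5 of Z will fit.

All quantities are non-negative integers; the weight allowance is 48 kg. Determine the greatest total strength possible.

H has the best ratio (8/2); taking only H gives at most 2×8 = 16 (stopped by the supply cap of 2).
Mixing does better — 2×H and 5×Z: weight 44 ≤ 48, strength 2·8 + 5·9 = 61.

61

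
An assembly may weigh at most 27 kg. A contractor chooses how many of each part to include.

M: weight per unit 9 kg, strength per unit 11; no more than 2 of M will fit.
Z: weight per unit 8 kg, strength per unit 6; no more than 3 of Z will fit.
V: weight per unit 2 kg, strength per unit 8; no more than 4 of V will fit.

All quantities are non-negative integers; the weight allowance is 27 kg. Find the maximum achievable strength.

Take 2×M and 4×V: weight 26 ≤ 27, strength 2·11 + 4·8 = 54.
V has the best ratio (8/2) and is taken to its limit of 4; remaining capacity is filled optimally with the others.

54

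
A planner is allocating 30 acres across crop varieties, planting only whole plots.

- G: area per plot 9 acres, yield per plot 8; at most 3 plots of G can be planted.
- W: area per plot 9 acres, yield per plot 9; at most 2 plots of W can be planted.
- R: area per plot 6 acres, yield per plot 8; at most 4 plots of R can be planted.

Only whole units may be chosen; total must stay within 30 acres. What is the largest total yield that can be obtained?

34

This is a bounded integer knapsack.
Take 2×W and 2×R: area 30 ≤ 30, yield 2·9 + 2·8 = 34.
No other integer combination yields more.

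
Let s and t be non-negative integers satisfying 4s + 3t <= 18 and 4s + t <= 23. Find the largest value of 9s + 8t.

(s,t)=(0,6): 4·0+3·6=18≤18, 4·0+1·6=6≤23, objective 48.
(s,t)=(0,5): 4·0+3·5=15≤18, 4·0+1·5=5≤23, objective 40.
Maximum is 48 at (s,t)=(0,6).

48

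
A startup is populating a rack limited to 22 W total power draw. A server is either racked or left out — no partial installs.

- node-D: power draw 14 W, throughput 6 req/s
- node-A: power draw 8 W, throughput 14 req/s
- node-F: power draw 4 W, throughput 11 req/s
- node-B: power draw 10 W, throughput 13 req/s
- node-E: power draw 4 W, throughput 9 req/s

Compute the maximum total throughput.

38

This is an integer program with binary decision variables.
Take node-A, node-F, and node-B: power draw 8 + 4 + 10 = 22 ≤ 22, throughput 14 + 11 + 13 = 38.
No other feasible combination does better.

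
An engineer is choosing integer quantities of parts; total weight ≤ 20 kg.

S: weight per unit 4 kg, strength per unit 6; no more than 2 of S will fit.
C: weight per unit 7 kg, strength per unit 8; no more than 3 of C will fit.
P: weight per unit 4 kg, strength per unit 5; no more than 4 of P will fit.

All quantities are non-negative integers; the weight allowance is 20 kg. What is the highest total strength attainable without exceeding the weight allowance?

This is a bounded integer knapsack.
2×S and 3×P: weight 20 ≤ 20, strength 2·6 + 3·5 = 27.
1×S and 4×P: weight 20 ≤ 20, strength 1·6 + 4·5 = 26.
Best is 27.

27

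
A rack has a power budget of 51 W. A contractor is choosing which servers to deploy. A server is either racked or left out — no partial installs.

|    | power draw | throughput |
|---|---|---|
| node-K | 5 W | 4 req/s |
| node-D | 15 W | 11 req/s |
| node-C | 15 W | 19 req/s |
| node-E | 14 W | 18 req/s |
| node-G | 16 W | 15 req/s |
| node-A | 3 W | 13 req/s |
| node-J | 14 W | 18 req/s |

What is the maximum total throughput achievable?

72

Take node-K, node-C, node-E, node-A, and node-J: power draw 5 + 15 + 14 + 3 + 14 = 51 ≤ 51, throughput 4 + 19 + 18 + 13 + 18 = 72.
No other feasible combination does better.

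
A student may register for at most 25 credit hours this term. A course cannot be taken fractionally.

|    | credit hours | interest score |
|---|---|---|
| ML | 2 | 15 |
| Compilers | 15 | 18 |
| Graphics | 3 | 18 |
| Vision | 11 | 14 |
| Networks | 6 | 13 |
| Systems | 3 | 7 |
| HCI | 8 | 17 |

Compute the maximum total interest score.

70

This is a 0-1 knapsack instance.
Allowing fractional choices, the relaxed optimum would be about 73.8, but courses are indivisible.
ML + Graphics + Vision + HCI: credit hours 2 + 3 + 11 + 8 = 24 ≤ 25, interest score 15 + 18 + 14 + 17 = 64.
ML + Graphics + Vision + Networks + Systems: credit hours 2 + 3 + 11 + 6 + 3 = 25 ≤ 25, interest score 15 + 18 + 14 + 13 + 7 = 67.
ML + Graphics + Networks + Systems + HCI: credit hours 2 + 3 + 6 + 3 + 8 = 22 ≤ 25, interest score 15 + 18 + 13 + 7 + 17 = 70.
Best is ML, Graphics, Networks, Systems, and HCI with total interest score 70.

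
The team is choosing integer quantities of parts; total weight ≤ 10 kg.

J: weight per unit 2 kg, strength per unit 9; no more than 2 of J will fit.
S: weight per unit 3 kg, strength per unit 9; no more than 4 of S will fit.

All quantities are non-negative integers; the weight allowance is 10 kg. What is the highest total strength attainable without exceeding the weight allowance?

J has the best ratio (9/2); taking only J gives at most 2×9 = 18 (stopped by the supply cap of 2).
Mixing does better — 2×J and 2×S: weight 10 ≤ 10, strength 2·9 + 2·9 = 36.

36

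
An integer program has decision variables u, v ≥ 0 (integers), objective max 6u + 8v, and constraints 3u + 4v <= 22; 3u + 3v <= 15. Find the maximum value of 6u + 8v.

40

(u,v)=(0,5): 3·0+4·5=20≤22, 3·0+3·5=15≤15, objective 40.
(u,v)=(1,4): 3·1+4·4=19≤22, 3·1+3·4=15≤15, objective 38.
(u,v)=(0,4): 3·0+4·4=16≤22, 3·0+3·4=12≤15, objective 32.
The best lattice point is (0,5), giving 40.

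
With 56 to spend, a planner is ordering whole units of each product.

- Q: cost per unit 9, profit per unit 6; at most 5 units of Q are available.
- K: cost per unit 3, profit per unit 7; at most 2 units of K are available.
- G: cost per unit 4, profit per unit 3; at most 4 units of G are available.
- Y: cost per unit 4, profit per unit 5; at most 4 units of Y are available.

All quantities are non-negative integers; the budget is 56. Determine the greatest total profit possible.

58

Take 2×Q, 2×K, 4×G, and 4×Y: cost 56 ≤ 56, profit 2·6 + 2·7 + 4·3 + 4·5 = 58.
K has the best ratio (7/3) and is taken to its limit of 2; remaining capacity is filled optimally with the others.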